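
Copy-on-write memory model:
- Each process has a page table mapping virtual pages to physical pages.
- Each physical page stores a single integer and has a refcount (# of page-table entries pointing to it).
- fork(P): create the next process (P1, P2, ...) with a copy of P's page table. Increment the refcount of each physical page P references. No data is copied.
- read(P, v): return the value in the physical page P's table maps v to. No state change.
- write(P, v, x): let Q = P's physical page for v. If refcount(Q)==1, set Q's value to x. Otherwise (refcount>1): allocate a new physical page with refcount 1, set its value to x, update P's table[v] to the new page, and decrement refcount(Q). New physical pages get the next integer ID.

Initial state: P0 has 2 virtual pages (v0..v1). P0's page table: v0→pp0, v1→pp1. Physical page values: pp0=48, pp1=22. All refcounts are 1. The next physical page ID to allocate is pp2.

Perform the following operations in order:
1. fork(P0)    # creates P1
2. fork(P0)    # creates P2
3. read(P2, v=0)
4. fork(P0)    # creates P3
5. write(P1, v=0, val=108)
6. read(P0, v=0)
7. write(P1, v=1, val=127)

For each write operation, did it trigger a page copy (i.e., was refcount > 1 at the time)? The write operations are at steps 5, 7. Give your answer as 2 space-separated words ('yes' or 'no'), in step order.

Op 1: fork(P0) -> P1. 2 ppages; refcounts: pp0:2 pp1:2
Op 2: fork(P0) -> P2. 2 ppages; refcounts: pp0:3 pp1:3
Op 3: read(P2, v0) -> 48. No state change.
Op 4: fork(P0) -> P3. 2 ppages; refcounts: pp0:4 pp1:4
Op 5: write(P1, v0, 108). refcount(pp0)=4>1 -> COPY to pp2. 3 ppages; refcounts: pp0:3 pp1:4 pp2:1
Op 6: read(P0, v0) -> 48. No state change.
Op 7: write(P1, v1, 127). refcount(pp1)=4>1 -> COPY to pp3. 4 ppages; refcounts: pp0:3 pp1:3 pp2:1 pp3:1

yes yes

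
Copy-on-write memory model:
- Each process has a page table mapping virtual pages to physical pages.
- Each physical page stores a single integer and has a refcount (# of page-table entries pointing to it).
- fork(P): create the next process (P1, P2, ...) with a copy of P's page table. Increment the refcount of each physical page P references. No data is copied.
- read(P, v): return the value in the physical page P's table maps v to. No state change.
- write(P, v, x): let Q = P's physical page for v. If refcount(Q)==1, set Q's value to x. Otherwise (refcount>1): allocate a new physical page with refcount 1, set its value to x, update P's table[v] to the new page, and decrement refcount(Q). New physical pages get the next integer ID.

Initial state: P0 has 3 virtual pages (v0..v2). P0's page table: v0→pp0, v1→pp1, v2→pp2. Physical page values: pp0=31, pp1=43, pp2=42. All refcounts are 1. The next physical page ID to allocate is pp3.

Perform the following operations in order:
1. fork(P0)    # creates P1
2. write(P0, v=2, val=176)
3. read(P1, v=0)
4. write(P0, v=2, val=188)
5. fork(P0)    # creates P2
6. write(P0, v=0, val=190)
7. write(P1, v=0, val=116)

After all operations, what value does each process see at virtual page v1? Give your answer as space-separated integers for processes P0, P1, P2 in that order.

Op 1: fork(P0) -> P1. 3 ppages; refcounts: pp0:2 pp1:2 pp2:2
Op 2: write(P0, v2, 176). refcount(pp2)=2>1 -> COPY to pp3. 4 ppages; refcounts: pp0:2 pp1:2 pp2:1 pp3:1
Op 3: read(P1, v0) -> 31. No state change.
Op 4: write(P0, v2, 188). refcount(pp3)=1 -> write in place. 4 ppages; refcounts: pp0:2 pp1:2 pp2:1 pp3:1
Op 5: fork(P0) -> P2. 4 ppages; refcounts: pp0:3 pp1:3 pp2:1 pp3:2
Op 6: write(P0, v0, 190). refcount(pp0)=3>1 -> COPY to pp4. 5 ppages; refcounts: pp0:2 pp1:3 pp2:1 pp3:2 pp4:1
Op 7: write(P1, v0, 116). refcount(pp0)=2>1 -> COPY to pp5. 6 ppages; refcounts: pp0:1 pp1:3 pp2:1 pp3:2 pp4:1 pp5:1
P0: v1 -> pp1 = 43
P1: v1 -> pp1 = 43
P2: v1 -> pp1 = 43

Answer: 43 43 43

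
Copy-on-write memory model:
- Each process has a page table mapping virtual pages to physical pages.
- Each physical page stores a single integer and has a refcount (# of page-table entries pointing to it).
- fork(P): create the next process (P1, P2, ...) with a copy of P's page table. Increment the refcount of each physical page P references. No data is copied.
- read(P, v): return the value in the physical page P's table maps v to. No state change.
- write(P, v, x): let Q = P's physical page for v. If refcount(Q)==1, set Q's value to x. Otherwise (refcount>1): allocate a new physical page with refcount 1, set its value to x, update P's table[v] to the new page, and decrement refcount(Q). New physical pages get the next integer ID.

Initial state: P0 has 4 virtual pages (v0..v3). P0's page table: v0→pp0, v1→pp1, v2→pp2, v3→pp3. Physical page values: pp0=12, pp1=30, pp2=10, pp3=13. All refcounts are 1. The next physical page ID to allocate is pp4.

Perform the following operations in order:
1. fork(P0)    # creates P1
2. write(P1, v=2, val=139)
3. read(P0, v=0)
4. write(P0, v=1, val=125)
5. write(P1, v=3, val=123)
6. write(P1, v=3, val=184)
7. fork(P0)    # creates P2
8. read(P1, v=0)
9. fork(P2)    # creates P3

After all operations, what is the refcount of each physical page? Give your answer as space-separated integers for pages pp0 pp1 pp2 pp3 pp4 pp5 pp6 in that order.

Answer: 4 1 3 3 1 3 1

Derivation:
Op 1: fork(P0) -> P1. 4 ppages; refcounts: pp0:2 pp1:2 pp2:2 pp3:2
Op 2: write(P1, v2, 139). refcount(pp2)=2>1 -> COPY to pp4. 5 ppages; refcounts: pp0:2 pp1:2 pp2:1 pp3:2 pp4:1
Op 3: read(P0, v0) -> 12. No state change.
Op 4: write(P0, v1, 125). refcount(pp1)=2>1 -> COPY to pp5. 6 ppages; refcounts: pp0:2 pp1:1 pp2:1 pp3:2 pp4:1 pp5:1
Op 5: write(P1, v3, 123). refcount(pp3)=2>1 -> COPY to pp6. 7 ppages; refcounts: pp0:2 pp1:1 pp2:1 pp3:1 pp4:1 pp5:1 pp6:1
Op 6: write(P1, v3, 184). refcount(pp6)=1 -> write in place. 7 ppages; refcounts: pp0:2 pp1:1 pp2:1 pp3:1 pp4:1 pp5:1 pp6:1
Op 7: fork(P0) -> P2. 7 ppages; refcounts: pp0:3 pp1:1 pp2:2 pp3:2 pp4:1 pp5:2 pp6:1
Op 8: read(P1, v0) -> 12. No state change.
Op 9: fork(P2) -> P3. 7 ppages; refcounts: pp0:4 pp1:1 pp2:3 pp3:3 pp4:1 pp5:3 pp6:1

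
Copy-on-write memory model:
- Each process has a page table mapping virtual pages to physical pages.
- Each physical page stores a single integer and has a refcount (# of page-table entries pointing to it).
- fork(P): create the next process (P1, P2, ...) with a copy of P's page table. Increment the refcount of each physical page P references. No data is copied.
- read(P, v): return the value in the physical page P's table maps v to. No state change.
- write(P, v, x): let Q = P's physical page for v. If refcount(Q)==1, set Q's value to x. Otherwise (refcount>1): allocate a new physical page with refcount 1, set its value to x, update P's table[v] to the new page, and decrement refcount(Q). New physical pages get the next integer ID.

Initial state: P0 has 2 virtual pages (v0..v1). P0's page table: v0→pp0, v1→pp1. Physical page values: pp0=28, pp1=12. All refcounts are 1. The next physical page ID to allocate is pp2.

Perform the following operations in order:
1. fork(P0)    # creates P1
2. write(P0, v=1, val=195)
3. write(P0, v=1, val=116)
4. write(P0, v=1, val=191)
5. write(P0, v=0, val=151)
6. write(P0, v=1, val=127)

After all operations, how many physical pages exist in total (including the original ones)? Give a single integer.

Op 1: fork(P0) -> P1. 2 ppages; refcounts: pp0:2 pp1:2
Op 2: write(P0, v1, 195). refcount(pp1)=2>1 -> COPY to pp2. 3 ppages; refcounts: pp0:2 pp1:1 pp2:1
Op 3: write(P0, v1, 116). refcount(pp2)=1 -> write in place. 3 ppages; refcounts: pp0:2 pp1:1 pp2:1
Op 4: write(P0, v1, 191). refcount(pp2)=1 -> write in place. 3 ppages; refcounts: pp0:2 pp1:1 pp2:1
Op 5: write(P0, v0, 151). refcount(pp0)=2>1 -> COPY to pp3. 4 ppages; refcounts: pp0:1 pp1:1 pp2:1 pp3:1
Op 6: write(P0, v1, 127). refcount(pp2)=1 -> write in place. 4 ppages; refcounts: pp0:1 pp1:1 pp2:1 pp3:1

Answer: 4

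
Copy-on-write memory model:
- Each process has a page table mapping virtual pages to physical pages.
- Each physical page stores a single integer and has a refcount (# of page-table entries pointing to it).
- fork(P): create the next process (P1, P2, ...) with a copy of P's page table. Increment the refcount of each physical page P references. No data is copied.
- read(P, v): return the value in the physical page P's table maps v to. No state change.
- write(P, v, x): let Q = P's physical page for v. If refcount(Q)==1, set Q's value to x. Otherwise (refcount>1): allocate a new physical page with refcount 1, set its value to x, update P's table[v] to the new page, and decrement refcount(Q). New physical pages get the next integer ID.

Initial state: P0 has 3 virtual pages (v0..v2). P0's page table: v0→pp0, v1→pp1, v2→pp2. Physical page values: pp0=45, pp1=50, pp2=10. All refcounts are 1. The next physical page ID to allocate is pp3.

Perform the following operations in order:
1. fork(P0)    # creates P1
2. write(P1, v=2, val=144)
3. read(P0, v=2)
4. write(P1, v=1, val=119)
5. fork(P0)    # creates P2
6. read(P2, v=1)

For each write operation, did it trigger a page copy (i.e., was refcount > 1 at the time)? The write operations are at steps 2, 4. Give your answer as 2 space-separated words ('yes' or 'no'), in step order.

Op 1: fork(P0) -> P1. 3 ppages; refcounts: pp0:2 pp1:2 pp2:2
Op 2: write(P1, v2, 144). refcount(pp2)=2>1 -> COPY to pp3. 4 ppages; refcounts: pp0:2 pp1:2 pp2:1 pp3:1
Op 3: read(P0, v2) -> 10. No state change.
Op 4: write(P1, v1, 119). refcount(pp1)=2>1 -> COPY to pp4. 5 ppages; refcounts: pp0:2 pp1:1 pp2:1 pp3:1 pp4:1
Op 5: fork(P0) -> P2. 5 ppages; refcounts: pp0:3 pp1:2 pp2:2 pp3:1 pp4:1
Op 6: read(P2, v1) -> 50. No state change.

yes yes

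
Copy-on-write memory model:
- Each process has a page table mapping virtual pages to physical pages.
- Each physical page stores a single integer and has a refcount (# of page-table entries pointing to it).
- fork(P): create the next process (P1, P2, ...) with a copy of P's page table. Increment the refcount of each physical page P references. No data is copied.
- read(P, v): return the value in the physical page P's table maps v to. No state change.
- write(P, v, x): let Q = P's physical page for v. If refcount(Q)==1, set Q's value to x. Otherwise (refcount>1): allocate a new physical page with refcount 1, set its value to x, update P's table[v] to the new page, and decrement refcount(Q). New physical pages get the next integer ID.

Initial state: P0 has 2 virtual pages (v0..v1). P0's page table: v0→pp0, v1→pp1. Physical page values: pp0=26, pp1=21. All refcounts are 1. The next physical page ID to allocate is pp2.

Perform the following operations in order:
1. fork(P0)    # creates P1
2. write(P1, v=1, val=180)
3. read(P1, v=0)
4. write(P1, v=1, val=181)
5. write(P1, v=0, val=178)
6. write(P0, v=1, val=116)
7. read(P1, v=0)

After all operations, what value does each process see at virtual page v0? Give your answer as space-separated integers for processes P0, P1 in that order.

Answer: 26 178

Derivation:
Op 1: fork(P0) -> P1. 2 ppages; refcounts: pp0:2 pp1:2
Op 2: write(P1, v1, 180). refcount(pp1)=2>1 -> COPY to pp2. 3 ppages; refcounts: pp0:2 pp1:1 pp2:1
Op 3: read(P1, v0) -> 26. No state change.
Op 4: write(P1, v1, 181). refcount(pp2)=1 -> write in place. 3 ppages; refcounts: pp0:2 pp1:1 pp2:1
Op 5: write(P1, v0, 178). refcount(pp0)=2>1 -> COPY to pp3. 4 ppages; refcounts: pp0:1 pp1:1 pp2:1 pp3:1
Op 6: write(P0, v1, 116). refcount(pp1)=1 -> write in place. 4 ppages; refcounts: pp0:1 pp1:1 pp2:1 pp3:1
Op 7: read(P1, v0) -> 178. No state change.
P0: v0 -> pp0 = 26
P1: v0 -> pp3 = 178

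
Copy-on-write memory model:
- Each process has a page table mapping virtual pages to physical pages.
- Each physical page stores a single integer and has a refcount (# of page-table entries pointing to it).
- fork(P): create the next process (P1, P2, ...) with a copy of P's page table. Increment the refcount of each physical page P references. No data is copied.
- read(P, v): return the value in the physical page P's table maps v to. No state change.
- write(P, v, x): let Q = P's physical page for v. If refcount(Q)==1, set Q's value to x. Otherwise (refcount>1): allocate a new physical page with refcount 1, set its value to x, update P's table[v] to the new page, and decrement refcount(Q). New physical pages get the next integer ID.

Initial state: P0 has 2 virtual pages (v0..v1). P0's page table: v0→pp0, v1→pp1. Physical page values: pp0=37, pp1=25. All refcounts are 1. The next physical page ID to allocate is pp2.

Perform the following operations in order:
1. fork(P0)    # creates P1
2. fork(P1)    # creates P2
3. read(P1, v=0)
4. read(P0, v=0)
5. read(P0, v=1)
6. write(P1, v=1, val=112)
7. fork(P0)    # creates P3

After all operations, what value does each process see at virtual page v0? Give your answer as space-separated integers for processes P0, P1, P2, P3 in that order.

Answer: 37 37 37 37

Derivation:
Op 1: fork(P0) -> P1. 2 ppages; refcounts: pp0:2 pp1:2
Op 2: fork(P1) -> P2. 2 ppages; refcounts: pp0:3 pp1:3
Op 3: read(P1, v0) -> 37. No state change.
Op 4: read(P0, v0) -> 37. No state change.
Op 5: read(P0, v1) -> 25. No state change.
Op 6: write(P1, v1, 112). refcount(pp1)=3>1 -> COPY to pp2. 3 ppages; refcounts: pp0:3 pp1:2 pp2:1
Op 7: fork(P0) -> P3. 3 ppages; refcounts: pp0:4 pp1:3 pp2:1
P0: v0 -> pp0 = 37
P1: v0 -> pp0 = 37
P2: v0 -> pp0 = 37
P3: v0 -> pp0 = 37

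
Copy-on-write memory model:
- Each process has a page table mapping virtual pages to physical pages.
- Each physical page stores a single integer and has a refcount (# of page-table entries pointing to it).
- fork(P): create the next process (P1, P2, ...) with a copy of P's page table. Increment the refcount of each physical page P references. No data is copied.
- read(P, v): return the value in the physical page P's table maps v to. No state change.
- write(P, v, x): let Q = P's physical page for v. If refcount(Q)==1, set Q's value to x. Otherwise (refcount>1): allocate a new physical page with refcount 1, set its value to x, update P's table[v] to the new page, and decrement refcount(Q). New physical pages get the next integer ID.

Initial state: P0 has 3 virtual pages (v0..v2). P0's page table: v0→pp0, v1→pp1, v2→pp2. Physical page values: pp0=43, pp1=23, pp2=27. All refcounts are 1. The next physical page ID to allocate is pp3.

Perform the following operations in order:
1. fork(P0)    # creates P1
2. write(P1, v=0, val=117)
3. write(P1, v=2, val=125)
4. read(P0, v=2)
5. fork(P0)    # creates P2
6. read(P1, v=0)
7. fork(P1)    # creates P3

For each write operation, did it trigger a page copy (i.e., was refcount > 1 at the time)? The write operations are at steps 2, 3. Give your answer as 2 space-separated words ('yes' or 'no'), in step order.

Op 1: fork(P0) -> P1. 3 ppages; refcounts: pp0:2 pp1:2 pp2:2
Op 2: write(P1, v0, 117). refcount(pp0)=2>1 -> COPY to pp3. 4 ppages; refcounts: pp0:1 pp1:2 pp2:2 pp3:1
Op 3: write(P1, v2, 125). refcount(pp2)=2>1 -> COPY to pp4. 5 ppages; refcounts: pp0:1 pp1:2 pp2:1 pp3:1 pp4:1
Op 4: read(P0, v2) -> 27. No state change.
Op 5: fork(P0) -> P2. 5 ppages; refcounts: pp0:2 pp1:3 pp2:2 pp3:1 pp4:1
Op 6: read(P1, v0) -> 117. No state change.
Op 7: fork(P1) -> P3. 5 ppages; refcounts: pp0:2 pp1:4 pp2:2 pp3:2 pp4:2

yes yes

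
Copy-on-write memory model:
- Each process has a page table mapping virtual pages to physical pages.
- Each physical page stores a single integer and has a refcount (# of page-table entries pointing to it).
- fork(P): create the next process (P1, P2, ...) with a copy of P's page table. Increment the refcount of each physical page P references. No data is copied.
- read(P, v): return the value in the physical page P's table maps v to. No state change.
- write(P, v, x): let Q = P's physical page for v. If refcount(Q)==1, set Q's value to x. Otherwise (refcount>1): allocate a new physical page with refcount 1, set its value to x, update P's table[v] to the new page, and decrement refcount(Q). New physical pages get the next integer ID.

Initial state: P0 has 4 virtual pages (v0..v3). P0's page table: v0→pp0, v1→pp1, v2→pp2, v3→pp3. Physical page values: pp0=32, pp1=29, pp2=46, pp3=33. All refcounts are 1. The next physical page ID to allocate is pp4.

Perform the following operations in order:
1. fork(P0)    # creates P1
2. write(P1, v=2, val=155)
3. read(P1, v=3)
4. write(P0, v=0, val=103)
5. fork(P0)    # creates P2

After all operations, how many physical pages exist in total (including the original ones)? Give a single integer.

Op 1: fork(P0) -> P1. 4 ppages; refcounts: pp0:2 pp1:2 pp2:2 pp3:2
Op 2: write(P1, v2, 155). refcount(pp2)=2>1 -> COPY to pp4. 5 ppages; refcounts: pp0:2 pp1:2 pp2:1 pp3:2 pp4:1
Op 3: read(P1, v3) -> 33. No state change.
Op 4: write(P0, v0, 103). refcount(pp0)=2>1 -> COPY to pp5. 6 ppages; refcounts: pp0:1 pp1:2 pp2:1 pp3:2 pp4:1 pp5:1
Op 5: fork(P0) -> P2. 6 ppages; refcounts: pp0:1 pp1:3 pp2:2 pp3:3 pp4:1 pp5:2

Answer: 6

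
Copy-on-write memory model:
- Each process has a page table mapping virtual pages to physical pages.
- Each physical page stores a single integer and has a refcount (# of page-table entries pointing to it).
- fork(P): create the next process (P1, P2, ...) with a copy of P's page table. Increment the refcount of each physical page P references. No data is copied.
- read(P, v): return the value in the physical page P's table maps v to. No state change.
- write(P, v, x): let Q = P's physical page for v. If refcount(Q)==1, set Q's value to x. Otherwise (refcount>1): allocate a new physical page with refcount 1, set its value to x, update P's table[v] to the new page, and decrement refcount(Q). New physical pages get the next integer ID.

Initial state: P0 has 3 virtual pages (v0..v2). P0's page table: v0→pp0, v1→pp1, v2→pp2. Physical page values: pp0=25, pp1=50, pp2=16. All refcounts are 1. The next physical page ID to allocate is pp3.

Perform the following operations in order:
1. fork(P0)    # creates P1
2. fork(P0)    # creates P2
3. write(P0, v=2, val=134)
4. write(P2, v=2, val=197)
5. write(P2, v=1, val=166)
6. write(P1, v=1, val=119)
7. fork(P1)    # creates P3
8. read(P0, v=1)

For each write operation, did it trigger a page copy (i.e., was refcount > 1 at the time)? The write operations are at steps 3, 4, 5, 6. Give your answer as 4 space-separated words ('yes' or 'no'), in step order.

Op 1: fork(P0) -> P1. 3 ppages; refcounts: pp0:2 pp1:2 pp2:2
Op 2: fork(P0) -> P2. 3 ppages; refcounts: pp0:3 pp1:3 pp2:3
Op 3: write(P0, v2, 134). refcount(pp2)=3>1 -> COPY to pp3. 4 ppages; refcounts: pp0:3 pp1:3 pp2:2 pp3:1
Op 4: write(P2, v2, 197). refcount(pp2)=2>1 -> COPY to pp4. 5 ppages; refcounts: pp0:3 pp1:3 pp2:1 pp3:1 pp4:1
Op 5: write(P2, v1, 166). refcount(pp1)=3>1 -> COPY to pp5. 6 ppages; refcounts: pp0:3 pp1:2 pp2:1 pp3:1 pp4:1 pp5:1
Op 6: write(P1, v1, 119). refcount(pp1)=2>1 -> COPY to pp6. 7 ppages; refcounts: pp0:3 pp1:1 pp2:1 pp3:1 pp4:1 pp5:1 pp6:1
Op 7: fork(P1) -> P3. 7 ppages; refcounts: pp0:4 pp1:1 pp2:2 pp3:1 pp4:1 pp5:1 pp6:2
Op 8: read(P0, v1) -> 50. No state change.

yes yes yes yes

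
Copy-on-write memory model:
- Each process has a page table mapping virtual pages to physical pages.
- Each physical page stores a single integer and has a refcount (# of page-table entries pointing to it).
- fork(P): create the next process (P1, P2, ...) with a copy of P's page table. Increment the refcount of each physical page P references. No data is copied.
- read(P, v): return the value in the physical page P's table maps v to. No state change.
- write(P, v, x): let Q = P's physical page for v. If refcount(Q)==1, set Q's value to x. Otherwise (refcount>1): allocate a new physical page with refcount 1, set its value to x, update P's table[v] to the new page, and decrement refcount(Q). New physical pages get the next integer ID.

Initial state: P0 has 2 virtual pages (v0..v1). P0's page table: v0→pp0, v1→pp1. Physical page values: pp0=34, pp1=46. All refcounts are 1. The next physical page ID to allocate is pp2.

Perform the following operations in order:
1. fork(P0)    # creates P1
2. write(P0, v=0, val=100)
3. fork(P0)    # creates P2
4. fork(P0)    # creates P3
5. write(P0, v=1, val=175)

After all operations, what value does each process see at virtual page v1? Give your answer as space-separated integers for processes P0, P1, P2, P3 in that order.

Answer: 175 46 46 46

Derivation:
Op 1: fork(P0) -> P1. 2 ppages; refcounts: pp0:2 pp1:2
Op 2: write(P0, v0, 100). refcount(pp0)=2>1 -> COPY to pp2. 3 ppages; refcounts: pp0:1 pp1:2 pp2:1
Op 3: fork(P0) -> P2. 3 ppages; refcounts: pp0:1 pp1:3 pp2:2
Op 4: fork(P0) -> P3. 3 ppages; refcounts: pp0:1 pp1:4 pp2:3
Op 5: write(P0, v1, 175). refcount(pp1)=4>1 -> COPY to pp3. 4 ppages; refcounts: pp0:1 pp1:3 pp2:3 pp3:1
P0: v1 -> pp3 = 175
P1: v1 -> pp1 = 46
P2: v1 -> pp1 = 46
P3: v1 -> pp1 = 46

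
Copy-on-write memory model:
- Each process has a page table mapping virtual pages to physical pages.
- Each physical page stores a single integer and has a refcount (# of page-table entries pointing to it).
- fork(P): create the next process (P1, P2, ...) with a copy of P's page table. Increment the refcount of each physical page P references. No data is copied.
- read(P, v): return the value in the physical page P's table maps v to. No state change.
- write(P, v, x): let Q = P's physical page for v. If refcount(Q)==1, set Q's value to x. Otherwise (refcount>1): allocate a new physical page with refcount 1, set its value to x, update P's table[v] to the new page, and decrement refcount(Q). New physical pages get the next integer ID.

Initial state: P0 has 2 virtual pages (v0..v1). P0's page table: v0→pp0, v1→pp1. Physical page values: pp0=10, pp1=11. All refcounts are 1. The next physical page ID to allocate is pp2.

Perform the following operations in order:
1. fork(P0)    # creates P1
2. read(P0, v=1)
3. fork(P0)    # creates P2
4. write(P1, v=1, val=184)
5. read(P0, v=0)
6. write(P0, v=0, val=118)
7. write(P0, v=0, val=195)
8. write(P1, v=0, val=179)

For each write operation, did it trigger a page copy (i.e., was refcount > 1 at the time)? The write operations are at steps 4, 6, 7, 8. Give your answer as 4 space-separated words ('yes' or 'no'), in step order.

Op 1: fork(P0) -> P1. 2 ppages; refcounts: pp0:2 pp1:2
Op 2: read(P0, v1) -> 11. No state change.
Op 3: fork(P0) -> P2. 2 ppages; refcounts: pp0:3 pp1:3
Op 4: write(P1, v1, 184). refcount(pp1)=3>1 -> COPY to pp2. 3 ppages; refcounts: pp0:3 pp1:2 pp2:1
Op 5: read(P0, v0) -> 10. No state change.
Op 6: write(P0, v0, 118). refcount(pp0)=3>1 -> COPY to pp3. 4 ppages; refcounts: pp0:2 pp1:2 pp2:1 pp3:1
Op 7: write(P0, v0, 195). refcount(pp3)=1 -> write in place. 4 ppages; refcounts: pp0:2 pp1:2 pp2:1 pp3:1
Op 8: write(P1, v0, 179). refcount(pp0)=2>1 -> COPY to pp4. 5 ppages; refcounts: pp0:1 pp1:2 pp2:1 pp3:1 pp4:1

yes yes no yes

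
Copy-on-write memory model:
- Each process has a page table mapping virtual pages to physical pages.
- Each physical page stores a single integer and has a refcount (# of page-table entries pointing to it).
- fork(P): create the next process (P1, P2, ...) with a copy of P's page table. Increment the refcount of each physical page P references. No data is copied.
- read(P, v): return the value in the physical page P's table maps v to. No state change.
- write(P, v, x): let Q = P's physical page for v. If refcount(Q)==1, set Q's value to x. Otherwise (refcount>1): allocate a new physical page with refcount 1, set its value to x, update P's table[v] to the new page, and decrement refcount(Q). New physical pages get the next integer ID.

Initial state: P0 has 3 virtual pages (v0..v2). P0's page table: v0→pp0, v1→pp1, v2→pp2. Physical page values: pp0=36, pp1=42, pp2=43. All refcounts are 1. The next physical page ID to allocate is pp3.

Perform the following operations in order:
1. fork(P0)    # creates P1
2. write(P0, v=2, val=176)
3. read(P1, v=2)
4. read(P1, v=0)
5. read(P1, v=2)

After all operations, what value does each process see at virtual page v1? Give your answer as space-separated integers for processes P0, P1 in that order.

Answer: 42 42

Derivation:
Op 1: fork(P0) -> P1. 3 ppages; refcounts: pp0:2 pp1:2 pp2:2
Op 2: write(P0, v2, 176). refcount(pp2)=2>1 -> COPY to pp3. 4 ppages; refcounts: pp0:2 pp1:2 pp2:1 pp3:1
Op 3: read(P1, v2) -> 43. No state change.
Op 4: read(P1, v0) -> 36. No state change.
Op 5: read(P1, v2) -> 43. No state change.
P0: v1 -> pp1 = 42
P1: v1 -> pp1 = 42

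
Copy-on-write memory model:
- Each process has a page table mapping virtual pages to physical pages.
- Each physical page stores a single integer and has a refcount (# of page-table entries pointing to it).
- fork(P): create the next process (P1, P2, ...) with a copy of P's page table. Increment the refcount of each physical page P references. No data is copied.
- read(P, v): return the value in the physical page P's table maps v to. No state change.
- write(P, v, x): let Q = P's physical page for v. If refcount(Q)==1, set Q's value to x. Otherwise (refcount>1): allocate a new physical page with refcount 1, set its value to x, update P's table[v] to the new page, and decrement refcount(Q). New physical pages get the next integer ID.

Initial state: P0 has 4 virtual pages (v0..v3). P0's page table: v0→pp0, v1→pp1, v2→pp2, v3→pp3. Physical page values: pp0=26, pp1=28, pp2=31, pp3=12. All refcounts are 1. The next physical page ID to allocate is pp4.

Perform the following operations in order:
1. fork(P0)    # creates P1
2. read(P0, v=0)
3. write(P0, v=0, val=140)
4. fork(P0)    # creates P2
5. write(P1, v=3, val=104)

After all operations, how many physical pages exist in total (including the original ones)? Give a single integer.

Answer: 6

Derivation:
Op 1: fork(P0) -> P1. 4 ppages; refcounts: pp0:2 pp1:2 pp2:2 pp3:2
Op 2: read(P0, v0) -> 26. No state change.
Op 3: write(P0, v0, 140). refcount(pp0)=2>1 -> COPY to pp4. 5 ppages; refcounts: pp0:1 pp1:2 pp2:2 pp3:2 pp4:1
Op 4: fork(P0) -> P2. 5 ppages; refcounts: pp0:1 pp1:3 pp2:3 pp3:3 pp4:2
Op 5: write(P1, v3, 104). refcount(pp3)=3>1 -> COPY to pp5. 6 ppages; refcounts: pp0:1 pp1:3 pp2:3 pp3:2 pp4:2 pp5:1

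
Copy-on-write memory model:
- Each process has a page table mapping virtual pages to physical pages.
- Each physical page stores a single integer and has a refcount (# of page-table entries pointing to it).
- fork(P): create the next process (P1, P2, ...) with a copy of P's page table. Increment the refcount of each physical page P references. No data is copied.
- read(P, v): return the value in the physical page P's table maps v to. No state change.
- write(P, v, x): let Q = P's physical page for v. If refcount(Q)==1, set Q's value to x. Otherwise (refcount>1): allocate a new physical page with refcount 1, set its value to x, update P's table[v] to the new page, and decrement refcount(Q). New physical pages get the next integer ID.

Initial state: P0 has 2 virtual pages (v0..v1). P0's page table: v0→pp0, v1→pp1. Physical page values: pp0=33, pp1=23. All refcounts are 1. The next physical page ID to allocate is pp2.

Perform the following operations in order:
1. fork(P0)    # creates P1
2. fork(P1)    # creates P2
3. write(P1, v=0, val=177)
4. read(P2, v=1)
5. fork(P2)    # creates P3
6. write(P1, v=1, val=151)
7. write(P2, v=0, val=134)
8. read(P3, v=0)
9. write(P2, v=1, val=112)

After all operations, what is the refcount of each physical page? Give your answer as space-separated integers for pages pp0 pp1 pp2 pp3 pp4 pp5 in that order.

Op 1: fork(P0) -> P1. 2 ppages; refcounts: pp0:2 pp1:2
Op 2: fork(P1) -> P2. 2 ppages; refcounts: pp0:3 pp1:3
Op 3: write(P1, v0, 177). refcount(pp0)=3>1 -> COPY to pp2. 3 ppages; refcounts: pp0:2 pp1:3 pp2:1
Op 4: read(P2, v1) -> 23. No state change.
Op 5: fork(P2) -> P3. 3 ppages; refcounts: pp0:3 pp1:4 pp2:1
Op 6: write(P1, v1, 151). refcount(pp1)=4>1 -> COPY to pp3. 4 ppages; refcounts: pp0:3 pp1:3 pp2:1 pp3:1
Op 7: write(P2, v0, 134). refcount(pp0)=3>1 -> COPY to pp4. 5 ppages; refcounts: pp0:2 pp1:3 pp2:1 pp3:1 pp4:1
Op 8: read(P3, v0) -> 33. No state change.
Op 9: write(P2, v1, 112). refcount(pp1)=3>1 -> COPY to pp5. 6 ppages; refcounts: pp0:2 pp1:2 pp2:1 pp3:1 pp4:1 pp5:1

Answer: 2 2 1 1 1 1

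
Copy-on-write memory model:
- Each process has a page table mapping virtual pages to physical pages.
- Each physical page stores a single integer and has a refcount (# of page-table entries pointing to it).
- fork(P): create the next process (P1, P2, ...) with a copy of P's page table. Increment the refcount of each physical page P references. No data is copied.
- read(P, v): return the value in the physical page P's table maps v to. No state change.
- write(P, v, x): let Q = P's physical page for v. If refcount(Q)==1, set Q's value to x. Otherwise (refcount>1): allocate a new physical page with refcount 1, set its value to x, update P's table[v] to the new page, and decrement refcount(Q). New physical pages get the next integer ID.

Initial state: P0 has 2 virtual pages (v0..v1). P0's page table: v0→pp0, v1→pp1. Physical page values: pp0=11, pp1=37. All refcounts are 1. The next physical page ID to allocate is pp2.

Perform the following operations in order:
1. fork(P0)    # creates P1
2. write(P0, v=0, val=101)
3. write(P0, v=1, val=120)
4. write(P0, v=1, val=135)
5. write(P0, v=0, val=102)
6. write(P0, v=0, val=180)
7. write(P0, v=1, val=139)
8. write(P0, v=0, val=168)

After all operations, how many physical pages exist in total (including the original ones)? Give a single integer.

Op 1: fork(P0) -> P1. 2 ppages; refcounts: pp0:2 pp1:2
Op 2: write(P0, v0, 101). refcount(pp0)=2>1 -> COPY to pp2. 3 ppages; refcounts: pp0:1 pp1:2 pp2:1
Op 3: write(P0, v1, 120). refcount(pp1)=2>1 -> COPY to pp3. 4 ppages; refcounts: pp0:1 pp1:1 pp2:1 pp3:1
Op 4: write(P0, v1, 135). refcount(pp3)=1 -> write in place. 4 ppages; refcounts: pp0:1 pp1:1 pp2:1 pp3:1
Op 5: write(P0, v0, 102). refcount(pp2)=1 -> write in place. 4 ppages; refcounts: pp0:1 pp1:1 pp2:1 pp3:1
Op 6: write(P0, v0, 180). refcount(pp2)=1 -> write in place. 4 ppages; refcounts: pp0:1 pp1:1 pp2:1 pp3:1
Op 7: write(P0, v1, 139). refcount(pp3)=1 -> write in place. 4 ppages; refcounts: pp0:1 pp1:1 pp2:1 pp3:1
Op 8: write(P0, v0, 168). refcount(pp2)=1 -> write in place. 4 ppages; refcounts: pp0:1 pp1:1 pp2:1 pp3:1

Answer: 4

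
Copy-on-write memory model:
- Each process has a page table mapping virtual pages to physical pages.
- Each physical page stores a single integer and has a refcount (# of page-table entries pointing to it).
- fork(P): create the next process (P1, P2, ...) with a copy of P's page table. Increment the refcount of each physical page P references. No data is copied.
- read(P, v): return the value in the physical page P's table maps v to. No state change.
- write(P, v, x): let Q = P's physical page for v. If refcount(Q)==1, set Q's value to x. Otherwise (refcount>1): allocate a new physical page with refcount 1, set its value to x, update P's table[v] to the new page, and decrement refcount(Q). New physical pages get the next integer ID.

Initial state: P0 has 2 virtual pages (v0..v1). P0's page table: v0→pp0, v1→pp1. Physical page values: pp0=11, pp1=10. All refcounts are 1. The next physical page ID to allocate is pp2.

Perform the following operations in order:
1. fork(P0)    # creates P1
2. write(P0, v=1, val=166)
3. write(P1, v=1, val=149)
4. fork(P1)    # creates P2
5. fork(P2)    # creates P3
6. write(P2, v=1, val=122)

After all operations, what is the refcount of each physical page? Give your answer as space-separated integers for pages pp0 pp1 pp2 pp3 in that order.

Answer: 4 2 1 1

Derivation:
Op 1: fork(P0) -> P1. 2 ppages; refcounts: pp0:2 pp1:2
Op 2: write(P0, v1, 166). refcount(pp1)=2>1 -> COPY to pp2. 3 ppages; refcounts: pp0:2 pp1:1 pp2:1
Op 3: write(P1, v1, 149). refcount(pp1)=1 -> write in place. 3 ppages; refcounts: pp0:2 pp1:1 pp2:1
Op 4: fork(P1) -> P2. 3 ppages; refcounts: pp0:3 pp1:2 pp2:1
Op 5: fork(P2) -> P3. 3 ppages; refcounts: pp0:4 pp1:3 pp2:1
Op 6: write(P2, v1, 122). refcount(pp1)=3>1 -> COPY to pp3. 4 ppages; refcounts: pp0:4 pp1:2 pp2:1 pp3:1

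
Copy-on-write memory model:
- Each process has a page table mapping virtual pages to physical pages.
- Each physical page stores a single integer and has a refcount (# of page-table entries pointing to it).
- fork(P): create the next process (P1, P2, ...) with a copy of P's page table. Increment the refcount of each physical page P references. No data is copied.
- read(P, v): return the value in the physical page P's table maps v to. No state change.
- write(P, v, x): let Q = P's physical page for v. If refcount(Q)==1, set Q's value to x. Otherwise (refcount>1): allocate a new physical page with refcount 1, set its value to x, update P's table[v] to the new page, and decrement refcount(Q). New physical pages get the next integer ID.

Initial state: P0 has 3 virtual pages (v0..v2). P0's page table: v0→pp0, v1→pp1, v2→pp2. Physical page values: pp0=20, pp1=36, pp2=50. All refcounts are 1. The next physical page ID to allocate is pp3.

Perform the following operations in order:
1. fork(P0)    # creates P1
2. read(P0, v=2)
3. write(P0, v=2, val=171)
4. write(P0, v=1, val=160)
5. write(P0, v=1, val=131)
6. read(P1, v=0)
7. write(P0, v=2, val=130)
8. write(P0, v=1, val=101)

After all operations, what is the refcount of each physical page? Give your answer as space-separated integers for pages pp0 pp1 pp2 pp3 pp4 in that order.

Op 1: fork(P0) -> P1. 3 ppages; refcounts: pp0:2 pp1:2 pp2:2
Op 2: read(P0, v2) -> 50. No state change.
Op 3: write(P0, v2, 171). refcount(pp2)=2>1 -> COPY to pp3. 4 ppages; refcounts: pp0:2 pp1:2 pp2:1 pp3:1
Op 4: write(P0, v1, 160). refcount(pp1)=2>1 -> COPY to pp4. 5 ppages; refcounts: pp0:2 pp1:1 pp2:1 pp3:1 pp4:1
Op 5: write(P0, v1, 131). refcount(pp4)=1 -> write in place. 5 ppages; refcounts: pp0:2 pp1:1 pp2:1 pp3:1 pp4:1
Op 6: read(P1, v0) -> 20. No state change.
Op 7: write(P0, v2, 130). refcount(pp3)=1 -> write in place. 5 ppages; refcounts: pp0:2 pp1:1 pp2:1 pp3:1 pp4:1
Op 8: write(P0, v1, 101). refcount(pp4)=1 -> write in place. 5 ppages; refcounts: pp0:2 pp1:1 pp2:1 pp3:1 pp4:1

Answer: 2 1 1 1 1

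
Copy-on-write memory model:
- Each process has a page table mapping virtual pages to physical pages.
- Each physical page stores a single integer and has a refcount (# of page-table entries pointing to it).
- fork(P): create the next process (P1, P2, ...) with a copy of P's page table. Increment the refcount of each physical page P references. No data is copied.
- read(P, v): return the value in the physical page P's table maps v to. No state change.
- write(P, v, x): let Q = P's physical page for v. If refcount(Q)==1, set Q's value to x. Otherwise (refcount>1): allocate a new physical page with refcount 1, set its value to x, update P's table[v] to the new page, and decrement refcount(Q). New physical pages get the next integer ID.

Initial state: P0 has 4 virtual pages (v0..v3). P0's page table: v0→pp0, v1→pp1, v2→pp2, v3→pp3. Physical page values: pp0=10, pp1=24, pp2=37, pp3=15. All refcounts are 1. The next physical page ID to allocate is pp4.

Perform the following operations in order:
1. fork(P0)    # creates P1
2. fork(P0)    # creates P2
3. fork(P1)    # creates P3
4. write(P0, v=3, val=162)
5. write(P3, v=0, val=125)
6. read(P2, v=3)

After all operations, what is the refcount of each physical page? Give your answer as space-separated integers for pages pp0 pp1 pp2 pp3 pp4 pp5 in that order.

Answer: 3 4 4 3 1 1

Derivation:
Op 1: fork(P0) -> P1. 4 ppages; refcounts: pp0:2 pp1:2 pp2:2 pp3:2
Op 2: fork(P0) -> P2. 4 ppages; refcounts: pp0:3 pp1:3 pp2:3 pp3:3
Op 3: fork(P1) -> P3. 4 ppages; refcounts: pp0:4 pp1:4 pp2:4 pp3:4
Op 4: write(P0, v3, 162). refcount(pp3)=4>1 -> COPY to pp4. 5 ppages; refcounts: pp0:4 pp1:4 pp2:4 pp3:3 pp4:1
Op 5: write(P3, v0, 125). refcount(pp0)=4>1 -> COPY to pp5. 6 ppages; refcounts: pp0:3 pp1:4 pp2:4 pp3:3 pp4:1 pp5:1
Op 6: read(P2, v3) -> 15. No state change.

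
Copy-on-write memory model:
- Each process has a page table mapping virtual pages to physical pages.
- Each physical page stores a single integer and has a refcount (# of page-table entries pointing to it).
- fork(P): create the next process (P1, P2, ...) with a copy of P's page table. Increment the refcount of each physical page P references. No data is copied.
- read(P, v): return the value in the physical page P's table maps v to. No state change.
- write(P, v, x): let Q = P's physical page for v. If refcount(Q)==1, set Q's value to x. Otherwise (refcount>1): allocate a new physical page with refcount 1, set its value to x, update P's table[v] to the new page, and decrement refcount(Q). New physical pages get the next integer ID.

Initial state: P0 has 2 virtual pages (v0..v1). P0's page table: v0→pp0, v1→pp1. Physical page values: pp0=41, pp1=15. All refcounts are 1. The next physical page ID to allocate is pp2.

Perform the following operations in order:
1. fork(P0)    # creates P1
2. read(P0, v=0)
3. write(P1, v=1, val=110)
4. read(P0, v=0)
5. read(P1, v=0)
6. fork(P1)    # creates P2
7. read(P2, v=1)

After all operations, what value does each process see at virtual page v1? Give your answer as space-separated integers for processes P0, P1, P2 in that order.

Answer: 15 110 110

Derivation:
Op 1: fork(P0) -> P1. 2 ppages; refcounts: pp0:2 pp1:2
Op 2: read(P0, v0) -> 41. No state change.
Op 3: write(P1, v1, 110). refcount(pp1)=2>1 -> COPY to pp2. 3 ppages; refcounts: pp0:2 pp1:1 pp2:1
Op 4: read(P0, v0) -> 41. No state change.
Op 5: read(P1, v0) -> 41. No state change.
Op 6: fork(P1) -> P2. 3 ppages; refcounts: pp0:3 pp1:1 pp2:2
Op 7: read(P2, v1) -> 110. No state change.
P0: v1 -> pp1 = 15
P1: v1 -> pp2 = 110
P2: v1 -> pp2 = 110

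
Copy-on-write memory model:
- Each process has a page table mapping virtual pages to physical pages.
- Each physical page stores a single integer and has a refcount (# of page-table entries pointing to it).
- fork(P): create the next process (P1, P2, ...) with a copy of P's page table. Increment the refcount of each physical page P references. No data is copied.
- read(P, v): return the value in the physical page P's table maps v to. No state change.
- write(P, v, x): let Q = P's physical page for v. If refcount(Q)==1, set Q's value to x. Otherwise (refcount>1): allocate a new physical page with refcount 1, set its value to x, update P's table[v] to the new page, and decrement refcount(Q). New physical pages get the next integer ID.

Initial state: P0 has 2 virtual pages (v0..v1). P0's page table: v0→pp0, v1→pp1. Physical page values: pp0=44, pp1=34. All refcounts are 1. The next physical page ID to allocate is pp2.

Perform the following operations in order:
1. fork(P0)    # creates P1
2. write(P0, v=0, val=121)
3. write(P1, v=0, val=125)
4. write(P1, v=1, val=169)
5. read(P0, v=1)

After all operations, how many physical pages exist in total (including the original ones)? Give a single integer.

Op 1: fork(P0) -> P1. 2 ppages; refcounts: pp0:2 pp1:2
Op 2: write(P0, v0, 121). refcount(pp0)=2>1 -> COPY to pp2. 3 ppages; refcounts: pp0:1 pp1:2 pp2:1
Op 3: write(P1, v0, 125). refcount(pp0)=1 -> write in place. 3 ppages; refcounts: pp0:1 pp1:2 pp2:1
Op 4: write(P1, v1, 169). refcount(pp1)=2>1 -> COPY to pp3. 4 ppages; refcounts: pp0:1 pp1:1 pp2:1 pp3:1
Op 5: read(P0, v1) -> 34. No state change.

Answer: 4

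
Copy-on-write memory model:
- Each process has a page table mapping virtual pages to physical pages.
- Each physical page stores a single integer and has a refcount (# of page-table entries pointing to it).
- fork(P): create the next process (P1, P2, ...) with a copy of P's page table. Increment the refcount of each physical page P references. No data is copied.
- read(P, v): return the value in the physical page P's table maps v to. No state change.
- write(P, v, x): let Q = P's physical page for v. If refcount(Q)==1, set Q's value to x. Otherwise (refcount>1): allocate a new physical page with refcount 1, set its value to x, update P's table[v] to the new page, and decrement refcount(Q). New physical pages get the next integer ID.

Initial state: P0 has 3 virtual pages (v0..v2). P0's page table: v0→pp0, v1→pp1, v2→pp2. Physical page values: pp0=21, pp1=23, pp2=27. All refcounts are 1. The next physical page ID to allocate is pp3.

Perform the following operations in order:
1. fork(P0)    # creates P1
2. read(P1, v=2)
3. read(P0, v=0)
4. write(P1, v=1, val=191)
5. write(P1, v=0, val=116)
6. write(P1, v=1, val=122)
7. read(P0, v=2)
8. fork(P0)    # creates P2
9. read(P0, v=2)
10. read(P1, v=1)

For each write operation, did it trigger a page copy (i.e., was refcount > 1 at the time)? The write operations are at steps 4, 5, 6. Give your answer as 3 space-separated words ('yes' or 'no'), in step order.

Op 1: fork(P0) -> P1. 3 ppages; refcounts: pp0:2 pp1:2 pp2:2
Op 2: read(P1, v2) -> 27. No state change.
Op 3: read(P0, v0) -> 21. No state change.
Op 4: write(P1, v1, 191). refcount(pp1)=2>1 -> COPY to pp3. 4 ppages; refcounts: pp0:2 pp1:1 pp2:2 pp3:1
Op 5: write(P1, v0, 116). refcount(pp0)=2>1 -> COPY to pp4. 5 ppages; refcounts: pp0:1 pp1:1 pp2:2 pp3:1 pp4:1
Op 6: write(P1, v1, 122). refcount(pp3)=1 -> write in place. 5 ppages; refcounts: pp0:1 pp1:1 pp2:2 pp3:1 pp4:1
Op 7: read(P0, v2) -> 27. No state change.
Op 8: fork(P0) -> P2. 5 ppages; refcounts: pp0:2 pp1:2 pp2:3 pp3:1 pp4:1
Op 9: read(P0, v2) -> 27. No state change.
Op 10: read(P1, v1) -> 122. No state change.

yes yes no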